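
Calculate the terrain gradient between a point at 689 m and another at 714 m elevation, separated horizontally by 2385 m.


gradient = (714 - 689) / 2385 = 25 / 2385 = 0.0105

0.0105


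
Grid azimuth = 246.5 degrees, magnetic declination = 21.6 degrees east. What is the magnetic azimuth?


magnetic azimuth = grid azimuth - declination (east +ve)
mag_az = 246.5 - 21.6 = 224.9 degrees

224.9 degrees


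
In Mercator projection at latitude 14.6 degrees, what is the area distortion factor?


area_distortion = 1/cos^2(14.6) = 1.068

1.068


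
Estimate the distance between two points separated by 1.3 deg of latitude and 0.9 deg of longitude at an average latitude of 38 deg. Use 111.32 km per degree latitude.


dlat_km = 1.3 * 111.32 = 144.716
dlon_km = 0.9 * 111.32 * cos(38) ≈ 78.949
dist = sqrt(144.716^2 + 78.949^2) ≈ 164.9 km

164.9 km


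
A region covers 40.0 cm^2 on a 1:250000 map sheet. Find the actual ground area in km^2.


ground_area = 40.0 * (250000/100)^2 = 250000000.0 m^2 = 250.0 km^2

250.0 km^2


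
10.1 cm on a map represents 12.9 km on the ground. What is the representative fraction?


ground = 12.9 km = 1290000 cm; RF denominator = ground / map = 1290000 / 10.1 ≈ 127723; RF = 1:127723

1:127723


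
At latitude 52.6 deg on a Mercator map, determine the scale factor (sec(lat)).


SF = 1 / cos(52.6) = 1 / 0.607376 = 1.646

1.646


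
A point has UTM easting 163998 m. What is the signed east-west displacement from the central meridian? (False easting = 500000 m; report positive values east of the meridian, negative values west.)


displacement = 163998 - 500000 = -336002 m

-336002 m


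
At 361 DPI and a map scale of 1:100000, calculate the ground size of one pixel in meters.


pixel_cm = 2.54 / 361 ≈ 0.007036 cm
ground = pixel_cm * 100000 / 100 = 2.54 * 100000 / (361 * 100) = 254000 / 36100 ≈ 7.04 m

7.04 m


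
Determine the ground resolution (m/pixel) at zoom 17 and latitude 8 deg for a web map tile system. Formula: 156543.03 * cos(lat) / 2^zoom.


res = 156543.03 * cos(8) / 2^17 = 156543.03 * 0.99026807 / 131072 = 1.18 m/pixel

1.18 m/pixel


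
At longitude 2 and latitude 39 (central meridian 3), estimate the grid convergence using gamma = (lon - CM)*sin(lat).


gamma = (2 - 3) * sin(39) = -1 * 0.62932 = -0.629 degrees

-0.629 degrees


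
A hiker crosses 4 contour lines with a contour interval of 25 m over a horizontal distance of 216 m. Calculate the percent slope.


elevation change = 4 * 25 = 100 m
slope = 100 / 216 * 100 = 46.3%

46.3%


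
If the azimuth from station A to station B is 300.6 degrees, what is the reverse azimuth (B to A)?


back azimuth = (300.6 + 180) mod 360 = 120.6 degrees

120.6 degrees


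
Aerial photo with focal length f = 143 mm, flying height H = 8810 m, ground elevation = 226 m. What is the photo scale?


scale = f / (H - h) = 143 mm / 8584 m = 143 / 8584000 = 1:60028

1:60028


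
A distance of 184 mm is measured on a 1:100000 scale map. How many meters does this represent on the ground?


ground = 184 mm * 100000 / 1000 = 18400.0 m

18400.0 m


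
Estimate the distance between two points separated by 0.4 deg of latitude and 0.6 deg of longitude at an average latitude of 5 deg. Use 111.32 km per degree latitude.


dlat_km = 0.4 * 111.32 = 44.528
dlon_km = 0.6 * 111.32 * cos(5) ≈ 66.538
dist = sqrt(44.528^2 + 66.538^2) ≈ 80.1 km

80.1 km


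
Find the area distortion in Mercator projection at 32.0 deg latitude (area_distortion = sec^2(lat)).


area_distortion = 1/cos^2(32.0) = 1.39

1.39


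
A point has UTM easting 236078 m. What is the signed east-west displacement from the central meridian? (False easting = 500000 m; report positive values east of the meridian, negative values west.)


displacement = 236078 - 500000 = -263922 m

-263922 m


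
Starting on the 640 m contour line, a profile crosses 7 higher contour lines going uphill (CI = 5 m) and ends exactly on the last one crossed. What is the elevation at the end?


elevation = 640 + 7 * 5 = 675 m

675 m


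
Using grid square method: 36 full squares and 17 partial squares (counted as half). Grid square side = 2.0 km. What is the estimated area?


effective squares = 36 + 17 * 0.5 = 44.5
area = 44.5 * 4.0 = 178.0 km^2

178.0 km^2


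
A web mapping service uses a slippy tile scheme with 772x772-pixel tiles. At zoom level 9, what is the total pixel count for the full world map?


tiles per axis = 2^9 = 512
total tiles = 512^2 = 262144
pixels per axis = 512 * 772 = 395264
total pixels = 395264^2 = 156233629696

156233629696 pixels


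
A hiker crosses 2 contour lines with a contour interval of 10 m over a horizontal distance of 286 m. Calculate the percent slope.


elevation change = 2 * 10 = 20 m
slope = 20 / 286 * 100 = 7.0%

7.0%


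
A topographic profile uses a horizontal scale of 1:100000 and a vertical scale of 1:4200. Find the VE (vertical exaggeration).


VE = horizontal_scale / vertical_scale = 100000 / 4200 ≈ 23.8

23.8x


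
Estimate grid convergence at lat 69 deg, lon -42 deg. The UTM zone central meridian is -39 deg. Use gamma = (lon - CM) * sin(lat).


gamma = (-42 - -39) * sin(69) = -3 * 0.93358 = -2.801 degrees

-2.801 degrees


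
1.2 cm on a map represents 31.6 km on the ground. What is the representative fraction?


ground = 31.6 km = 3160000 cm; RF denominator = ground / map = 3160000 / 1.2 ≈ 2633333; RF = 1:2633333

1:2633333


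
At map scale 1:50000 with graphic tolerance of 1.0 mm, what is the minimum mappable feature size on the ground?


ground = 1.0 mm * 50000 / 1000 = 50.0 m

50.0 m


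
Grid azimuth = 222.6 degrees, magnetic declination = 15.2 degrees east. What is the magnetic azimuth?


magnetic azimuth = grid azimuth - declination (east +ve)
mag_az = 222.6 - 15.2 = 207.4 degrees

207.4 degrees


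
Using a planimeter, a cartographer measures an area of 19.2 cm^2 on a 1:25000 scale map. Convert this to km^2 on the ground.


ground_area = 19.2 * (25000/100)^2 = 1200000.0 m^2 = 1.2 km^2

1.2 km^2


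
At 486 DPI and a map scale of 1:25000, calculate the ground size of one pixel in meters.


pixel_cm = 2.54 / 486 ≈ 0.005226 cm
ground = pixel_cm * 25000 / 100 = 2.54 * 25000 / (486 * 100) = 63500 / 48600 ≈ 1.31 m

1.31 m


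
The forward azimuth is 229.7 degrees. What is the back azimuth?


back azimuth = (229.7 + 180) mod 360 = 49.7 degrees

49.7 degrees


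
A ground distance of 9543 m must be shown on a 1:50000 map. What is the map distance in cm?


map_cm = 9543 * 100 / 50000 = 19.086 cm ≈ 19.09 cm

19.09 cm


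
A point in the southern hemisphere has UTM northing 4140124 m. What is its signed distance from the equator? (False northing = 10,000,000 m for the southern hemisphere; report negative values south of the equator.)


For southern: actual = 4140124 - 10000000 = -5859876 m

-5859876 m


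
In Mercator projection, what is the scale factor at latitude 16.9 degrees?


SF = 1 / cos(16.9) = 1 / 0.956814 = 1.045

1.045


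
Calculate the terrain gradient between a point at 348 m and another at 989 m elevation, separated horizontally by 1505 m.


gradient = (989 - 348) / 1505 = 641 / 1505 = 0.4259

0.4259


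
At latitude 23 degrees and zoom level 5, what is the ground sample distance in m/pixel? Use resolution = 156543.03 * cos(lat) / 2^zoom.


res = 156543.03 * cos(23) / 2^5 = 156543.03 * 0.92050485 / 32 = 4503.08 m/pixel

4503.08 m/pixel


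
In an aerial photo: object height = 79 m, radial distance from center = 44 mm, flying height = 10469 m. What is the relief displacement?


d = h * r / H = 79 * 44 / 10469 = 0.33 mm

0.33 mm


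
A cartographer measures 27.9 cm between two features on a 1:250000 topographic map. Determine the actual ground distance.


ground = 27.9 cm * 250000 / 100 = 69750.0 m = 69.75 km

69.75 km


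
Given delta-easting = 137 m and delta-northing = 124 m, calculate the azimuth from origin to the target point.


az = atan2(137, 124) = 47.9 deg
adjusted to 0-360: 47.9 degrees

47.9 degrees


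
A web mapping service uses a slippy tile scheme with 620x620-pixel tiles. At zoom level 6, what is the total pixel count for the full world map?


tiles per axis = 2^6 = 64
total tiles = 64^2 = 4096
pixels per axis = 64 * 620 = 39680
total pixels = 39680^2 = 1574502400

1574502400 pixels


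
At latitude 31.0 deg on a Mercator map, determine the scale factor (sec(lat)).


SF = 1 / cos(31.0) = 1 / 0.857167 = 1.167

1.167


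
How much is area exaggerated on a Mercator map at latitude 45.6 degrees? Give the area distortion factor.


area_distortion = 1/cos^2(45.6) = 2.043

2.043


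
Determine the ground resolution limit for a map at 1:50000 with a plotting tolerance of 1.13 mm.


ground = 1.13 mm * 50000 / 1000 = 56.5 m

56.5 m


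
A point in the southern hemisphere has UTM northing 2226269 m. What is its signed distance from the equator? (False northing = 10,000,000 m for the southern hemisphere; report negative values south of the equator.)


For southern: actual = 2226269 - 10000000 = -7773731 m

-7773731 m


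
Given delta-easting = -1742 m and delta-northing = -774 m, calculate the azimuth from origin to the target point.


az = atan2(-1742, -774) = -114.0 deg
adjusted to 0-360: 246.0 degrees

246.0 degrees


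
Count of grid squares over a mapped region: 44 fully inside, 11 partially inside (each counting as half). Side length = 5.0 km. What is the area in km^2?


effective squares = 44 + 11 * 0.5 = 49.5
area = 49.5 * 25.0 = 1237.5 km^2

1237.5 km^2


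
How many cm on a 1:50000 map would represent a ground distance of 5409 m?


map_cm = 5409 * 100 / 50000 = 10.818 cm ≈ 10.82 cm

10.82 cm


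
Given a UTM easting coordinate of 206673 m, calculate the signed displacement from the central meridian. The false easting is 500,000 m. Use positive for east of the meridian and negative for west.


displacement = 206673 - 500000 = -293327 m

-293327 m


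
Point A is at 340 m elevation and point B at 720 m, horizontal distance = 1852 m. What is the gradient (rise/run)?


gradient = (720 - 340) / 1852 = 380 / 1852 = 0.2052

0.2052


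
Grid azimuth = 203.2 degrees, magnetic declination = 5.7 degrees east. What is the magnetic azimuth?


magnetic azimuth = grid azimuth - declination (east +ve)
mag_az = 203.2 - 5.7 = 197.5 degrees

197.5 degrees


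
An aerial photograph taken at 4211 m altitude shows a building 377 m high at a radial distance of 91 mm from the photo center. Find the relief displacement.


d = h * r / H = 377 * 91 / 4211 = 8.15 mm

8.15 mm


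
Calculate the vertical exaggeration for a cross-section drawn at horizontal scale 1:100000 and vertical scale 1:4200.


VE = horizontal_scale / vertical_scale = 100000 / 4200 ≈ 23.8

23.8x


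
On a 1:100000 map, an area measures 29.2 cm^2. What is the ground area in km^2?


ground_area = 29.2 * (100000/100)^2 = 29200000.0 m^2 = 29.2 km^2

29.2 km^2


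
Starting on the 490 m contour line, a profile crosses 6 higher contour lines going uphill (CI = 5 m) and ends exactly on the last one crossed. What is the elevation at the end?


elevation = 490 + 6 * 5 = 520 m

520 m


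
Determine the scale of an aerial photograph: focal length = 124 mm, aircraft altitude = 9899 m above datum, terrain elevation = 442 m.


scale = f / (H - h) = 124 mm / 9457 m = 124 / 9457000 = 1:76266

1:76266


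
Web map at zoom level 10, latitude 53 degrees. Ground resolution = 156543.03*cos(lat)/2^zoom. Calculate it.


res = 156543.03 * cos(53) / 2^10 = 156543.03 * 0.60181502 / 1024 = 92.0 m/pixel

92.0 m/pixel


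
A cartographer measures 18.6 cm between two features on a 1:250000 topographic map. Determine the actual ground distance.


ground = 18.6 cm * 250000 / 100 = 46500.0 m = 46.5 km

46.5 km


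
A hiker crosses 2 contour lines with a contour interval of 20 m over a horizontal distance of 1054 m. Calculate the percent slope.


elevation change = 2 * 20 = 40 m
slope = 40 / 1054 * 100 = 3.8%

3.8%


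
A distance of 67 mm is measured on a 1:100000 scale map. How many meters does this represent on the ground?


ground = 67 mm * 100000 / 1000 = 6700.0 m

6700.0 m


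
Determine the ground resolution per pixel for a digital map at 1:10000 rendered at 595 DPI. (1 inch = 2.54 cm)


pixel_cm = 2.54 / 595 ≈ 0.004269 cm
ground = pixel_cm * 10000 / 100 = 2.54 * 10000 / (595 * 100) = 25400 / 59500 ≈ 0.43 m

0.43 m


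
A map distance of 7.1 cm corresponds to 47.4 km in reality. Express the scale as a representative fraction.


ground = 47.4 km = 4740000 cm; RF denominator = ground / map = 4740000 / 7.1 ≈ 667606; RF = 1:667606

1:667606


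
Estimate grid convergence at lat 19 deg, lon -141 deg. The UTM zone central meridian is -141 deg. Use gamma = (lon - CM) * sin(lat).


gamma = (-141 - -141) * sin(19) = 0 * 0.325568 = 0.0 degrees

0.0 degrees


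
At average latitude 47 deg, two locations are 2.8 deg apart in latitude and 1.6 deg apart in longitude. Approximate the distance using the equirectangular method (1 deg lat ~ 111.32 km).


dlat_km = 2.8 * 111.32 = 311.696
dlon_km = 1.6 * 111.32 * cos(47) ≈ 121.472
dist = sqrt(311.696^2 + 121.472^2) ≈ 334.5 km

334.5 km


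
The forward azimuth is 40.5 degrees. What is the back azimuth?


back azimuth = (40.5 + 180) mod 360 = 220.5 degrees

220.5 degrees


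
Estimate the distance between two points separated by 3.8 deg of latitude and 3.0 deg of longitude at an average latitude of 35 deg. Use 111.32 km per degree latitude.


dlat_km = 3.8 * 111.32 = 423.016
dlon_km = 3.0 * 111.32 * cos(35) ≈ 273.564
dist = sqrt(423.016^2 + 273.564^2) ≈ 503.8 km

503.8 km


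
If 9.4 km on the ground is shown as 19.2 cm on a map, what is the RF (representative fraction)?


ground = 9.4 km = 940000 cm; RF denominator = ground / map = 940000 / 19.2 ≈ 48958; RF = 1:48958

1:48958


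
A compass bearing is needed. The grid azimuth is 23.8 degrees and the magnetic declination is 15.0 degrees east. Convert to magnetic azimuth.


magnetic azimuth = grid azimuth - declination (east +ve)
mag_az = 23.8 - 15.0 = 8.8 degrees

8.8 degrees


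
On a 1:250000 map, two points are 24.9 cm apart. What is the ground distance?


ground = 24.9 cm * 250000 / 100 = 62250.0 m = 62.25 km

62.25 km


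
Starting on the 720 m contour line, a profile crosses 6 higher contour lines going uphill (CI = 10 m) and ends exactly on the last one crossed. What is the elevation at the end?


elevation = 720 + 6 * 10 = 780 m

780 m


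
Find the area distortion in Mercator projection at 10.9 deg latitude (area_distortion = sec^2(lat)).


area_distortion = 1/cos^2(10.9) = 1.037

1.037


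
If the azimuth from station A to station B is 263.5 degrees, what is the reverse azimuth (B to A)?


back azimuth = (263.5 + 180) mod 360 = 83.5 degrees

83.5 degrees


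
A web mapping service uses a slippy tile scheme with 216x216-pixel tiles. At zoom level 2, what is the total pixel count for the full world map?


tiles per axis = 2^2 = 4
total tiles = 4^2 = 16
pixels per axis = 4 * 216 = 864
total pixels = 864^2 = 746496

746496 pixels


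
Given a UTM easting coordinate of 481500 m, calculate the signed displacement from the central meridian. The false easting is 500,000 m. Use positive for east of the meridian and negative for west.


displacement = 481500 - 500000 = -18500 m

-18500 m


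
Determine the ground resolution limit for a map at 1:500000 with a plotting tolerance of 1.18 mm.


ground = 1.18 mm * 500000 / 1000 = 590.0 m

590.0 m


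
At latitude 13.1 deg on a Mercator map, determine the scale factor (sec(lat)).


SF = 1 / cos(13.1) = 1 / 0.973976 = 1.027

1.027


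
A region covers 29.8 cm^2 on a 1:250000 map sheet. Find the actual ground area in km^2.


ground_area = 29.8 * (250000/100)^2 = 186250000.0 m^2 = 186.25 km^2

186.25 km^2


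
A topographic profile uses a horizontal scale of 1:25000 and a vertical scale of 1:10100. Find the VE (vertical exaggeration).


VE = horizontal_scale / vertical_scale = 25000 / 10100 ≈ 2.5

2.5x


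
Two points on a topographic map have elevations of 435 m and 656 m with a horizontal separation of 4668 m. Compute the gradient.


gradient = (656 - 435) / 4668 = 221 / 4668 = 0.0473

0.0473


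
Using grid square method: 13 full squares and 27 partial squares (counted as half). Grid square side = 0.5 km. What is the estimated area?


effective squares = 13 + 27 * 0.5 = 26.5
area = 26.5 * 0.25 = 6.625 km^2

6.625 km^2


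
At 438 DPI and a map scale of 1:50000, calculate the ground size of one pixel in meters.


pixel_cm = 2.54 / 438 ≈ 0.005799 cm
ground = pixel_cm * 50000 / 100 = 2.54 * 50000 / (438 * 100) = 127000 / 43800 ≈ 2.9 m

2.9 m


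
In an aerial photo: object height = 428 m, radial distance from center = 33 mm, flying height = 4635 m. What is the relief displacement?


d = h * r / H = 428 * 33 / 4635 = 3.05 mm

3.05 mm


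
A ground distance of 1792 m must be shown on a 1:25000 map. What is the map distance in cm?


map_cm = 1792 * 100 / 25000 = 7.168 cm ≈ 7.17 cm

7.17 cm


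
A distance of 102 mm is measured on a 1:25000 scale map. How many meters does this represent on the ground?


ground = 102 mm * 25000 / 1000 = 2550.0 m

2550.0 m


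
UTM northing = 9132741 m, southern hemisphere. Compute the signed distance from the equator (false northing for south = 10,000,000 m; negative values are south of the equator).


For southern: actual = 9132741 - 10000000 = -867259 m

-867259 m


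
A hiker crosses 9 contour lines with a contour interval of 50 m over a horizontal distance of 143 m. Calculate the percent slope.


elevation change = 9 * 50 = 450 m
slope = 450 / 143 * 100 = 314.7%

314.7%


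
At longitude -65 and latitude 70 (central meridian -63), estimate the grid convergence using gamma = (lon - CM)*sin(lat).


gamma = (-65 - -63) * sin(70) = -2 * 0.939693 = -1.879 degrees

-1.879 degrees


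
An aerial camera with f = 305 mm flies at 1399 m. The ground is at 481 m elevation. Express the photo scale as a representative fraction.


scale = f / (H - h) = 305 mm / 918 m = 305 / 918000 = 1:3010

1:3010


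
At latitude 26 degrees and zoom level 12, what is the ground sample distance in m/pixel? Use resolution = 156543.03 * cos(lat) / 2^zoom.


res = 156543.03 * cos(26) / 2^12 = 156543.03 * 0.89879405 / 4096 = 34.35 m/pixel

34.35 m/pixel


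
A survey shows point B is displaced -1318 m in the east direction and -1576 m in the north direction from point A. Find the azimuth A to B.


az = atan2(-1318, -1576) = -140.1 deg
adjusted to 0-360: 219.9 degrees

219.9 degrees


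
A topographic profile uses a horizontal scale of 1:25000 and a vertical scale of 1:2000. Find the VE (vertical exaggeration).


VE = horizontal_scale / vertical_scale = 25000 / 2000 = 12.5

12.5x


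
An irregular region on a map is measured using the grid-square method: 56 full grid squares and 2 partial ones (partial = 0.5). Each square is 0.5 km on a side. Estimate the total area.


effective squares = 56 + 2 * 0.5 = 57.0
area = 57.0 * 0.25 = 14.25 km^2

14.25 km^2


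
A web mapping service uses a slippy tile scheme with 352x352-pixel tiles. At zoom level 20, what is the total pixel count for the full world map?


tiles per axis = 2^20 = 1048576
total tiles = 1048576^2 = 1099511627776
pixels per axis = 1048576 * 352 = 369098752
total pixels = 369098752^2 = 136233888727957504

136233888727957504 pixels


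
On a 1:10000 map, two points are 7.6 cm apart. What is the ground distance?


ground = 7.6 cm * 10000 / 100 = 760.0 m

760.0 m


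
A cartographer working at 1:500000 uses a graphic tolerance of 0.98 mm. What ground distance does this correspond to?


ground = 0.98 mm * 500000 / 1000 = 490.0 m

490.0 m


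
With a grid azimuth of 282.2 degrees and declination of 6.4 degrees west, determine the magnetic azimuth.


magnetic azimuth = grid azimuth - declination (east +ve)
mag_az = 282.2 - -6.4 = 288.6 degrees

288.6 degrees


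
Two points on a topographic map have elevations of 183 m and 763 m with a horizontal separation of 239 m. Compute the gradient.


gradient = (763 - 183) / 239 = 580 / 239 = 2.4268

2.4268


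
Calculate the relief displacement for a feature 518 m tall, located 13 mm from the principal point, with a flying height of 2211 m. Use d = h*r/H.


d = h * r / H = 518 * 13 / 2211 = 3.05 mm

3.05 mm


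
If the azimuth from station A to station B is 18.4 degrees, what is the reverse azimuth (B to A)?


back azimuth = (18.4 + 180) mod 360 = 198.4 degrees

198.4 degrees


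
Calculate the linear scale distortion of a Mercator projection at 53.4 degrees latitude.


SF = 1 / cos(53.4) = 1 / 0.596225 = 1.677

1.677


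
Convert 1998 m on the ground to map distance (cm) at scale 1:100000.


map_cm = 1998 * 100 / 100000 = 1.998 cm ≈ 2.0 cm

2.0 cm


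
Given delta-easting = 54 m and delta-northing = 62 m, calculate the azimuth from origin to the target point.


az = atan2(54, 62) = 41.1 deg
adjusted to 0-360: 41.1 degrees

41.1 degrees


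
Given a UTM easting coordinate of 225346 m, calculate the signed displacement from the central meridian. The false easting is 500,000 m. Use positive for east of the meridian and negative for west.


displacement = 225346 - 500000 = -274654 m

-274654 m


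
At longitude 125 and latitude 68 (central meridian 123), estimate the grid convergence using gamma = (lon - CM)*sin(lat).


gamma = (125 - 123) * sin(68) = 2 * 0.927184 = 1.854 degrees

1.854 degrees


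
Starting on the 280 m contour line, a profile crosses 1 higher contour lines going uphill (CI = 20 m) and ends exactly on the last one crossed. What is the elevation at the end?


elevation = 280 + 1 * 20 = 300 m

300 m


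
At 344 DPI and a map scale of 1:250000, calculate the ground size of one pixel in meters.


pixel_cm = 2.54 / 344 ≈ 0.007384 cm
ground = pixel_cm * 250000 / 100 = 2.54 * 250000 / (344 * 100) = 635000 / 34400 ≈ 18.46 m

18.46 m


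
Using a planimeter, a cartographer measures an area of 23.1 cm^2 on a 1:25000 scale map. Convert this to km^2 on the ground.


ground_area = 23.1 * (25000/100)^2 = 1443750.0 m^2 = 1.44375 km^2 ≈ 1.444 km^2

1.444 km^2


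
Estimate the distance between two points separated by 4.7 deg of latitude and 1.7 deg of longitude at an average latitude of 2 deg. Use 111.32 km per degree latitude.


dlat_km = 4.7 * 111.32 = 523.204
dlon_km = 1.7 * 111.32 * cos(2) ≈ 189.129
dist = sqrt(523.204^2 + 189.129^2) ≈ 556.3 km

556.3 km


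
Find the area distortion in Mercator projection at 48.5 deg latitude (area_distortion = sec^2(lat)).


area_distortion = 1/cos^2(48.5) = 2.278

2.278


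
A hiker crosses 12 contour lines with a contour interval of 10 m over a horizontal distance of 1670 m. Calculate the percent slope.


elevation change = 12 * 10 = 120 m
slope = 120 / 1670 * 100 = 7.2%

7.2%


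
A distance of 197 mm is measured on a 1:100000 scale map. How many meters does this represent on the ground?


ground = 197 mm * 100000 / 1000 = 19700.0 m

19700.0 m


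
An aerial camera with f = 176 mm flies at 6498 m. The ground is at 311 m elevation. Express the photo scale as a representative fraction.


scale = f / (H - h) = 176 mm / 6187 m = 176 / 6187000 = 1:35153

1:35153


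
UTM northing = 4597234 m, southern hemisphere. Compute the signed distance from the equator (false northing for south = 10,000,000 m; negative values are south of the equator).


For southern: actual = 4597234 - 10000000 = -5402766 m

-5402766 m


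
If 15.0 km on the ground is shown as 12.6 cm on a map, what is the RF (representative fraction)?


ground = 15.0 km = 1500000 cm; RF denominator = ground / map = 1500000 / 12.6 ≈ 119048; RF = 1:119048

1:119048


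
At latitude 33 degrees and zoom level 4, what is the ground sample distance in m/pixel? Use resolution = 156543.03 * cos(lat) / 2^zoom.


res = 156543.03 * cos(33) / 2^4 = 156543.03 * 0.83867057 / 16 = 8205.5 m/pixel

8205.5 m/pixel


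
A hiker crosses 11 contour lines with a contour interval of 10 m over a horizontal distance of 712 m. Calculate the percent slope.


elevation change = 11 * 10 = 110 m
slope = 110 / 712 * 100 = 15.4%

15.4%


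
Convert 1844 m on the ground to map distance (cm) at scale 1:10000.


map_cm = 1844 * 100 / 10000 = 18.44 cm

18.44 cm


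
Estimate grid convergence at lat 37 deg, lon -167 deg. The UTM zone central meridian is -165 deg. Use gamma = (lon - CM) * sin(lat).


gamma = (-167 - -165) * sin(37) = -2 * 0.601815 = -1.204 degrees

-1.204 degrees


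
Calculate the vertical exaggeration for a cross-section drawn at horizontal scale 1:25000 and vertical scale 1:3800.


VE = horizontal_scale / vertical_scale = 25000 / 3800 ≈ 6.6

6.6x


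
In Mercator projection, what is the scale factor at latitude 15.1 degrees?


SF = 1 / cos(15.1) = 1 / 0.965473 = 1.036

1.036


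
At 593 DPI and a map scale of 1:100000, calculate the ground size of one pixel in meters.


pixel_cm = 2.54 / 593 ≈ 0.004283 cm
ground = pixel_cm * 100000 / 100 = 2.54 * 100000 / (593 * 100) = 254000 / 59300 ≈ 4.28 m

4.28 m


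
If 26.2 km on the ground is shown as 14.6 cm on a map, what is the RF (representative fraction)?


ground = 26.2 km = 2620000 cm; RF denominator = ground / map = 2620000 / 14.6 ≈ 179452; RF = 1:179452

1:179452


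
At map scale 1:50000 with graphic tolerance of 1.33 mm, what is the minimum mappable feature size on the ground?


ground = 1.33 mm * 50000 / 1000 = 66.5 m

66.5 m


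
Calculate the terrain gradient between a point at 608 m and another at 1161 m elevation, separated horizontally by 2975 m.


gradient = (1161 - 608) / 2975 = 553 / 2975 = 0.1859

0.1859


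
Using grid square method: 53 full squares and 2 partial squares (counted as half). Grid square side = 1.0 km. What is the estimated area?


effective squares = 53 + 2 * 0.5 = 54.0
area = 54.0 * 1.0 = 54.0 km^2

54.0 km^2


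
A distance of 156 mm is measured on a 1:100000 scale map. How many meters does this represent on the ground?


ground = 156 mm * 100000 / 1000 = 15600.0 m

15600.0 m


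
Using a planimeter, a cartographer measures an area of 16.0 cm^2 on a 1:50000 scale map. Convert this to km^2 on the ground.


ground_area = 16.0 * (50000/100)^2 = 4000000.0 m^2 = 4.0 km^2

4.0 km^2


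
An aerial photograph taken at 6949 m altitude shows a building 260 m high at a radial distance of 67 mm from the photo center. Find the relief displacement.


d = h * r / H = 260 * 67 / 6949 = 2.51 mm

2.51 mm


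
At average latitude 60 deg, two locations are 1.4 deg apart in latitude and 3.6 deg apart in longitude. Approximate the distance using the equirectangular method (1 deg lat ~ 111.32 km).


dlat_km = 1.4 * 111.32 = 155.848
dlon_km = 3.6 * 111.32 * cos(60) ≈ 200.376
dist = sqrt(155.848^2 + 200.376^2) ≈ 253.8 km

253.8 km


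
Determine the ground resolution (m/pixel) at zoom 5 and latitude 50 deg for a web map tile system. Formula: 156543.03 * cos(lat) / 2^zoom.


res = 156543.03 * cos(50) / 2^5 = 156543.03 * 0.64278761 / 32 = 3144.5 m/pixel

3144.5 m/pixel


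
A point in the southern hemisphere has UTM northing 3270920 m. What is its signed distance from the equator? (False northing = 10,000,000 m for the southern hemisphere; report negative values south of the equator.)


For southern: actual = 3270920 - 10000000 = -6729080 m

-6729080 m


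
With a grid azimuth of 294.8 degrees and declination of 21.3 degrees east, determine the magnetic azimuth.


magnetic azimuth = grid azimuth - declination (east +ve)
mag_az = 294.8 - 21.3 = 273.5 degrees

273.5 degrees


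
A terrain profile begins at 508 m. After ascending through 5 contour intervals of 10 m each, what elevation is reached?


elevation = 508 + 5 * 10 = 558 m

558 m


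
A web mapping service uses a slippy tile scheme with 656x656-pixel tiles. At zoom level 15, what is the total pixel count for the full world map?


tiles per axis = 2^15 = 32768
total tiles = 32768^2 = 1073741824
pixels per axis = 32768 * 656 = 21495808
total pixels = 21495808^2 = 462069761572864

462069761572864 pixels


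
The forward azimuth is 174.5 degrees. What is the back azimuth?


back azimuth = (174.5 + 180) mod 360 = 354.5 degrees

354.5 degrees


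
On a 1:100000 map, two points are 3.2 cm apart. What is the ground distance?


ground = 3.2 cm * 100000 / 100 = 3200.0 m = 3.2 km

3.2 km


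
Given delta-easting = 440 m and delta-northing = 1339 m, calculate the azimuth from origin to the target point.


az = atan2(440, 1339) = 18.2 deg
adjusted to 0-360: 18.2 degrees

18.2 degrees


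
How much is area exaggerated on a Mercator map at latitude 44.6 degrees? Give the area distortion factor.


area_distortion = 1/cos^2(44.6) = 1.972

1.972


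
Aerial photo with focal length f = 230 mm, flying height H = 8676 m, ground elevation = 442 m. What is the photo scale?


scale = f / (H - h) = 230 mm / 8234 m = 230 / 8234000 = 1:35800

1:35800


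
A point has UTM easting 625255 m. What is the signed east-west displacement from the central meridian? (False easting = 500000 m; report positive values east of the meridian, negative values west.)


displacement = 625255 - 500000 = 125255 m

125255 m


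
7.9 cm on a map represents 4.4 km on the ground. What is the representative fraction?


ground = 4.4 km = 440000 cm; RF denominator = ground / map = 440000 / 7.9 ≈ 55696; RF = 1:55696

1:55696


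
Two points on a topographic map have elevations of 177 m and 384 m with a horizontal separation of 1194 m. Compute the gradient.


gradient = (384 - 177) / 1194 = 207 / 1194 = 0.1734

0.1734


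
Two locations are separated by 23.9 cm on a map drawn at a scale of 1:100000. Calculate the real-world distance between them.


ground = 23.9 cm * 100000 / 100 = 23900.0 m = 23.9 km

23.9 km


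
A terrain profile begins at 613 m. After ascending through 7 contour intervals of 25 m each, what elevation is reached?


elevation = 613 + 7 * 25 = 788 m

788 m


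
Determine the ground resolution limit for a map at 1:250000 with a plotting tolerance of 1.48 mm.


ground = 1.48 mm * 250000 / 1000 = 370.0 m

370.0 m


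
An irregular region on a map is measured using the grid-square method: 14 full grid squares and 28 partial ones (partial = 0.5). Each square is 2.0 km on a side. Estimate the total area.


effective squares = 14 + 28 * 0.5 = 28.0
area = 28.0 * 4.0 = 112.0 km^2

112.0 km^2


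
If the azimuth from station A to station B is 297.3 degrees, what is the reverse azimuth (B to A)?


back azimuth = (297.3 + 180) mod 360 = 117.3 degrees

117.3 degrees


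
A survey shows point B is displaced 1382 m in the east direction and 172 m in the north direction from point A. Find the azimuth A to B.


az = atan2(1382, 172) = 82.9 deg
adjusted to 0-360: 82.9 degrees

82.9 degrees


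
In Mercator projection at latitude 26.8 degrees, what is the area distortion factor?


area_distortion = 1/cos^2(26.8) = 1.255

1.255


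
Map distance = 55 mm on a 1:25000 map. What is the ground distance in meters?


ground = 55 mm * 25000 / 1000 = 1375.0 m

1375.0 m


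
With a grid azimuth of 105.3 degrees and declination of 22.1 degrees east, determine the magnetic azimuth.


magnetic azimuth = grid azimuth - declination (east +ve)
mag_az = 105.3 - 22.1 = 83.2 degrees

83.2 degrees


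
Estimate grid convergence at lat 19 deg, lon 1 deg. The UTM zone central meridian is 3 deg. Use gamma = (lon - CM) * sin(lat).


gamma = (1 - 3) * sin(19) = -2 * 0.325568 = -0.651 degrees

-0.651 degrees


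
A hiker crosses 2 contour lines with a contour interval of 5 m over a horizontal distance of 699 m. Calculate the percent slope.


elevation change = 2 * 5 = 10 m
slope = 10 / 699 * 100 = 1.4%

1.4%


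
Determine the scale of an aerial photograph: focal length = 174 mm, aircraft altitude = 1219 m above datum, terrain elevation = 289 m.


scale = f / (H - h) = 174 mm / 930 m = 174 / 930000 = 1:5345

1:5345


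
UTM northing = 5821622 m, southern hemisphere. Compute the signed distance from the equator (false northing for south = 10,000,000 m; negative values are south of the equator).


For southern: actual = 5821622 - 10000000 = -4178378 m

-4178378 m


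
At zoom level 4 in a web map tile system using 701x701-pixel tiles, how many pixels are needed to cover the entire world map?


tiles per axis = 2^4 = 16
total tiles = 16^2 = 256
pixels per axis = 16 * 701 = 11216
total pixels = 11216^2 = 125798656

125798656 pixels


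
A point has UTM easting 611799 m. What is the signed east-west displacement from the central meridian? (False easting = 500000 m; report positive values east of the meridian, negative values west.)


displacement = 611799 - 500000 = 111799 m

111799 m


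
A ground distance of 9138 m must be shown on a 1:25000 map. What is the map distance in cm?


map_cm = 9138 * 100 / 25000 = 36.552 cm ≈ 36.55 cm

36.55 cm


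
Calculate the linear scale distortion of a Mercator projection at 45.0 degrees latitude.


SF = 1 / cos(45.0) = 1 / 0.707107 = 1.414

1.414


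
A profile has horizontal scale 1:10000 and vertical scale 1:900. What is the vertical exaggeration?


VE = horizontal_scale / vertical_scale = 10000 / 900 ≈ 11.1

11.1x


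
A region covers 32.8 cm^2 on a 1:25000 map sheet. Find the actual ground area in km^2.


ground_area = 32.8 * (25000/100)^2 = 2050000.0 m^2 = 2.05 km^2

2.05 km^2


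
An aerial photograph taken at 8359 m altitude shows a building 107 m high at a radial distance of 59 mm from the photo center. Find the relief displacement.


d = h * r / H = 107 * 59 / 8359 = 0.76 mm

0.76 mm


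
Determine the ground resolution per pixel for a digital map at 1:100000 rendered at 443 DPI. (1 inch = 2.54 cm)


pixel_cm = 2.54 / 443 ≈ 0.005734 cm
ground = pixel_cm * 100000 / 100 = 2.54 * 100000 / (443 * 100) = 254000 / 44300 ≈ 5.73 m

5.73 m


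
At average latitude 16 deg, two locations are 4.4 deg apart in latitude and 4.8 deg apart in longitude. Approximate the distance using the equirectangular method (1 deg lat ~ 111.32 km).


dlat_km = 4.4 * 111.32 = 489.808
dlon_km = 4.8 * 111.32 * cos(16) ≈ 513.637
dist = sqrt(489.808^2 + 513.637^2) ≈ 709.7 km

709.7 km


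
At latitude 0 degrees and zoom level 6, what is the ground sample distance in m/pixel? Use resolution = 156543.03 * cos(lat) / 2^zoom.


res = 156543.03 * cos(0) / 2^6 = 156543.03 * 1.0 / 64 = 2445.98 m/pixel

2445.98 m/pixel


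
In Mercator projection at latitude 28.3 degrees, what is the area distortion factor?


area_distortion = 1/cos^2(28.3) = 1.29

1.29


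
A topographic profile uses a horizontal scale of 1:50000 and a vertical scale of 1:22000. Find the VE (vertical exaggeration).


VE = horizontal_scale / vertical_scale = 50000 / 22000 ≈ 2.3

2.3x


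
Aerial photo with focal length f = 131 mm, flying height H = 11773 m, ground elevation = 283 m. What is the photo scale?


scale = f / (H - h) = 131 mm / 11490 m = 131 / 11490000 = 1:87710

1:87710


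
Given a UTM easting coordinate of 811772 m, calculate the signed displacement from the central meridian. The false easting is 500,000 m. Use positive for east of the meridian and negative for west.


displacement = 811772 - 500000 = 311772 m

311772 m


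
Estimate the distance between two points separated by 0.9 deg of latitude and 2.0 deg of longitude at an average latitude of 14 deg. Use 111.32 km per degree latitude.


dlat_km = 0.9 * 111.32 = 100.188
dlon_km = 2.0 * 111.32 * cos(14) ≈ 216.027
dist = sqrt(100.188^2 + 216.027^2) ≈ 238.1 km

238.1 km


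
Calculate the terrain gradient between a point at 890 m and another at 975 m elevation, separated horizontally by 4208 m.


gradient = (975 - 890) / 4208 = 85 / 4208 = 0.0202

0.0202


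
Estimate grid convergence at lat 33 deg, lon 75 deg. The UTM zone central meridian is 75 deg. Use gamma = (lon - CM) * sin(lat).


gamma = (75 - 75) * sin(33) = 0 * 0.544639 = 0.0 degrees

0.0 degrees


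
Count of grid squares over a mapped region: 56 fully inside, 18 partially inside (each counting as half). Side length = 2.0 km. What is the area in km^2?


effective squares = 56 + 18 * 0.5 = 65.0
area = 65.0 * 4.0 = 260.0 km^2

260.0 km^2


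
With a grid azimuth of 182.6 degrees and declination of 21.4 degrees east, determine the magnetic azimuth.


magnetic azimuth = grid azimuth - declination (east +ve)
mag_az = 182.6 - 21.4 = 161.2 degrees

161.2 degrees


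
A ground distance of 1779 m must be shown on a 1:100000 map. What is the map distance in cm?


map_cm = 1779 * 100 / 100000 = 1.779 cm ≈ 1.78 cm

1.78 cm


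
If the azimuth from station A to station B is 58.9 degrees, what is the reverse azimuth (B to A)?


back azimuth = (58.9 + 180) mod 360 = 238.9 degrees

238.9 degrees


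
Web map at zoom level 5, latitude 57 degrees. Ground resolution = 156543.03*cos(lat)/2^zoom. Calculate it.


res = 156543.03 * cos(57) / 2^5 = 156543.03 * 0.54463904 / 32 = 2664.36 m/pixel

2664.36 m/pixel


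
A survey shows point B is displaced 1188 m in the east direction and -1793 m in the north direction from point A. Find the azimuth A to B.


az = atan2(1188, -1793) = 146.5 deg
adjusted to 0-360: 146.5 degrees

146.5 degrees


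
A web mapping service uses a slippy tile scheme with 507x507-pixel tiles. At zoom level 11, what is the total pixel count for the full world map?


tiles per axis = 2^11 = 2048
total tiles = 2048^2 = 4194304
pixels per axis = 2048 * 507 = 1038336
total pixels = 1038336^2 = 1078141648896

1078141648896 pixels


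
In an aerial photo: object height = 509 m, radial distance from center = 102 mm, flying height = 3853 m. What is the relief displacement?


d = h * r / H = 509 * 102 / 3853 = 13.47 mm

13.47 mm


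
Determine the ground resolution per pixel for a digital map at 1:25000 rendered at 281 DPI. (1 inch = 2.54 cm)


pixel_cm = 2.54 / 281 ≈ 0.009039 cm
ground = pixel_cm * 25000 / 100 = 2.54 * 25000 / (281 * 100) = 63500 / 28100 ≈ 2.26 m

2.26 m


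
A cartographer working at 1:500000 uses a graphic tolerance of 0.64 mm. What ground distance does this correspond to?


ground = 0.64 mm * 500000 / 1000 = 320.0 m

320.0 m


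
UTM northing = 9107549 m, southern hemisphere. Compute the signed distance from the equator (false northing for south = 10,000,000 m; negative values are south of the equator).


For southern: actual = 9107549 - 10000000 = -892451 m

-892451 m


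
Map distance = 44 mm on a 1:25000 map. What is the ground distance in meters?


ground = 44 mm * 25000 / 1000 = 1100.0 m

1100.0 m


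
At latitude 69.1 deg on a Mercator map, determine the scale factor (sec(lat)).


SF = 1 / cos(69.1) = 1 / 0.356738 = 2.803

2.803


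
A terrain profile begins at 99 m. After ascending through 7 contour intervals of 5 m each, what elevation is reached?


elevation = 99 + 7 * 5 = 134 m

134 m


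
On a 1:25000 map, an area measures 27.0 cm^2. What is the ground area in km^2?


ground_area = 27.0 * (25000/100)^2 = 1687500.0 m^2 = 1.6875 km^2 ≈ 1.688 km^2

1.688 km^2
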